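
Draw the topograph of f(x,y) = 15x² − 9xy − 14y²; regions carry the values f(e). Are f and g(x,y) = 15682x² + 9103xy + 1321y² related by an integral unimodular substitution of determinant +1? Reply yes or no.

D₁ = 921, D₂ = 921
river cycle of f (length 34): (-14, 9, 15), (15, 21, -8), (-8, 27, 6), (6, 21, -20), (-20, 19, 7), (7, 23, -14), (-14, 5, 16), (16, 27, -3), (-3, 27, 16), (16, 5, -14), … (24 more)
river cycle of g (length 34): (15, 21, -8), (-8, 27, 6), (6, 21, -20), (-20, 19, 7), (7, 23, -14), (-14, 5, 16), (16, 27, -3), (-3, 27, 16), (16, 5, -14), (-14, 23, 7), … (24 more)
cycles coincide ⇒ equivalent

yes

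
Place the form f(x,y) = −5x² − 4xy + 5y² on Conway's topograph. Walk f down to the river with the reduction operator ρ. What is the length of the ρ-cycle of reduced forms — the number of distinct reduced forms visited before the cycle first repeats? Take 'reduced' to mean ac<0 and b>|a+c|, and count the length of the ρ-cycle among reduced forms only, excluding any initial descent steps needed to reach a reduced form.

D = 116, ⌊√D⌋ = 10
descent: ρ → (5,4,-5)  [lands on river]
river: ρ → (-5,6,4)
river: ρ → (4,10,-1)
river: ρ → (-1,10,4)
river: ρ → (4,6,-5)
river: ρ → (-5,4,5)
river: ρ → (5,6,-4)
river: ρ → (-4,10,1)
river: ρ → (1,10,-4)
river: ρ → (-4,6,5)
ρ-cycle length = 10 (tail of 1 descent step not counted)

10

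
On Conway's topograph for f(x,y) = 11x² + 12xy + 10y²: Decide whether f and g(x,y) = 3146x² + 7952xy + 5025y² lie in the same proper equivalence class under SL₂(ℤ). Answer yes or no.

D₁ = -296, D₂ = -296
f: translate: b→-10 (≡12 mod 22), so (11,12,10)→(11,-10,9)
f: flip: (11,-10,9)→(9,10,11)
f: translate: b→-8 (≡10 mod 18), so (9,10,11)→(9,-8,10)
f: reduced (well bottom): (9,-8,10) with a≤c, −a<b≤a
g: translate: b→1660 (≡7952 mod 6292), so (3146,7952,5025)→(3146,1660,219)
g: flip: (3146,1660,219)→(219,-1660,3146)
g: translate: b→92 (≡-1660 mod 438), so (219,-1660,3146)→(219,92,10)
g: flip: (219,92,10)→(10,-92,219)
g: translate: b→8 (≡-92 mod 20), so (10,-92,219)→(10,8,9)
g: flip: (10,8,9)→(9,-8,10)
g: reduced (well bottom): (9,-8,10) with a≤c, −a<b≤a
reduced forms (9, -8, 10) vs (9, -8, 10) ⇒ equivalent

yes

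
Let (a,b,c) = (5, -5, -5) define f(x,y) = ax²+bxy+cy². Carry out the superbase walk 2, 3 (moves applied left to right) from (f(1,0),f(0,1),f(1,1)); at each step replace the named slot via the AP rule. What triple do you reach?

start (5,-5,-5) = (f(1,0),f(0,1),f(1,1))
replace slot 2: 2·(5+(-5)) − (-5) = 5 → (5,5,-5)
replace slot 3: 2·(5+5) − (-5) = 25 → (5,5,25)

5,5,25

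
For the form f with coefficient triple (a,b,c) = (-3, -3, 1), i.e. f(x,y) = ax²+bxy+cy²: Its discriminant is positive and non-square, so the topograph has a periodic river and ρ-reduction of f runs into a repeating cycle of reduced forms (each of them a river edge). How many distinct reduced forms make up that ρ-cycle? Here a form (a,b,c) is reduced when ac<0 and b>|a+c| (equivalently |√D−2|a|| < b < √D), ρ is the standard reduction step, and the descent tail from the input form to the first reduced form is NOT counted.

D = 21, ⌊√D⌋ = 4
descent: ρ → (1,3,-3)  [lands on river]
river: ρ → (-3,3,1)
ρ-cycle length = 2 (tail of 1 descent step not counted)

2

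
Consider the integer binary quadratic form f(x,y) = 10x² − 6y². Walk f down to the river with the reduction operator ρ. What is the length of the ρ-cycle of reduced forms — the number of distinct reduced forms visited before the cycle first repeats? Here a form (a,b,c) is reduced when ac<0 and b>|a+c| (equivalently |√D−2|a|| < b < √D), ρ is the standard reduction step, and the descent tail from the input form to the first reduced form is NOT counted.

D = 240, ⌊√D⌋ = 15
descent: ρ → (-6,12,4)  [lands on river]
river: ρ → (4,12,-6)
ρ-cycle length = 2 (tail of 1 descent step not counted)

2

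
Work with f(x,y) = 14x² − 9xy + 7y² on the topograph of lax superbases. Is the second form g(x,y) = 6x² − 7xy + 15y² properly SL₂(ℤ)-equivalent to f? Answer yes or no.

D₁ = -311, D₂ = -311
f: flip: (14,-9,7)→(7,9,14)
f: translate: b→-5 (≡9 mod 14), so (7,9,14)→(7,-5,12)
f: reduced (well bottom): (7,-5,12) with a≤c, −a<b≤a
g: translate: b→5 (≡-7 mod 12), so (6,-7,15)→(6,5,14)
g: reduced (well bottom): (6,5,14) with a≤c, −a<b≤a
reduced forms (7, -5, 12) vs (6, 5, 14) ⇒ inequivalent

no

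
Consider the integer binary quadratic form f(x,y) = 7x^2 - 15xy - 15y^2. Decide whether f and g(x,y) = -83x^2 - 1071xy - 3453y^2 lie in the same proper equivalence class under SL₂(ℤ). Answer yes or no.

D₁ = 645, D₂ = 645
river cycle of f (length 6): (-15, 15, 7), (7, 13, -17), (-17, 21, 3), (3, 21, -17), (-17, 13, 7), (7, 15, -15)
river cycle of g (length 6): (-15, 15, 7), (7, 13, -17), (-17, 21, 3), (3, 21, -17), (-17, 13, 7), (7, 15, -15)
cycles coincide ⇒ equivalent

yes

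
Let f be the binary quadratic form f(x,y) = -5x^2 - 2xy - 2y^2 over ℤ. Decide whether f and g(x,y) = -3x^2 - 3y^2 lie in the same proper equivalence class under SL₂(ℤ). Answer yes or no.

D₁ = -36, D₂ = -36
f is negative-definite; reduce −f:
−f: flip: (5,2,2)→(2,-2,5)
−f: translate: b→2 (≡-2 mod 4), so (2,-2,5)→(2,2,5)
−f: reduced (well bottom): (2,2,5) with a≤c, −a<b≤a
flip sign back: reduced form of f is (-2,-2,-5)
g is negative-definite; reduce −g:
−g: reduced (well bottom): (3,0,3) with a≤c, −a<b≤a
flip sign back: reduced form of g is (-3,0,-3)
reduced forms (-2, -2, -5) vs (-3, 0, -3) ⇒ inequivalent

no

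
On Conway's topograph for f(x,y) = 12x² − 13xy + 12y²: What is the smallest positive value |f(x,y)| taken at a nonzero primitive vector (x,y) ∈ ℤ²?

translate: b→11 (≡-13 mod 24), so (12,-13,12)→(12,11,11)
flip: (12,11,11)→(11,-11,12)
translate: b→11 (≡-11 mod 22), so (11,-11,12)→(11,11,12)
reduced (well bottom): (11,11,12) with a≤c, −a<b≤a
well minimum = a = 11

11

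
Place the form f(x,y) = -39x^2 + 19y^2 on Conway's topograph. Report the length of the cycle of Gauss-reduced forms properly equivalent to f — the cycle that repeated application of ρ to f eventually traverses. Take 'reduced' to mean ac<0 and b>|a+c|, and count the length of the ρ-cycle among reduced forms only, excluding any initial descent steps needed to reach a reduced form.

D = 2964, ⌊√D⌋ = 54
descent: ρ → (19,38,-20)  [lands on river]
river: ρ → (-20,42,15)
river: ρ → (15,48,-11)
river: ρ → (-11,40,31)
river: ρ → (31,22,-20)
river: ρ → (-20,18,33)
river: ρ → (33,48,-5)
river: ρ → (-5,52,13)
river: ρ → (13,52,-5)
river: ρ → (-5,48,33)
river: ρ → (33,18,-20)
river: ρ → (-20,22,31)
river: ρ → (31,40,-11)
river: ρ → (-11,48,15)
river: ρ → (15,42,-20)
river: ρ → (-20,38,19)
ρ-cycle length = 16 (tail of 1 descent step not counted)

16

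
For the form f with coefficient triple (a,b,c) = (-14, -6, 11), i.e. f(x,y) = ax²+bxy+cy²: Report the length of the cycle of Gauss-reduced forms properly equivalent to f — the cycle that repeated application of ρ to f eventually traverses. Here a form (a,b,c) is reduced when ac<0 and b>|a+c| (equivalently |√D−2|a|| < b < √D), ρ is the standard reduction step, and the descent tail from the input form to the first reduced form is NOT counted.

D = 652, ⌊√D⌋ = 25
descent: ρ → (11,6,-14)  [lands on river]
river: ρ → (-14,22,3)
river: ρ → (3,20,-21)
river: ρ → (-21,22,2)
river: ρ → (2,22,-21)
river: ρ → (-21,20,3)
river: ρ → (3,22,-14)
river: ρ → (-14,6,11)
river: ρ → (11,16,-9)
river: ρ → (-9,20,7)
river: ρ → (7,22,-6)
river: ρ → (-6,14,19)
river: ρ → (19,24,-1)
river: ρ → (-1,24,19)
river: ρ → (19,14,-6)
river: ρ → (-6,22,7)
river: ρ → (7,20,-9)
river: ρ → (-9,16,11)
ρ-cycle length = 18 (tail of 1 descent step not counted)

18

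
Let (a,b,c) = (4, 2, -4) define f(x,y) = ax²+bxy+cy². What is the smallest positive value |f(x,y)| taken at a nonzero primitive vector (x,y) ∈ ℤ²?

river: ρ → (-4,6,2)
river: ρ → (2,6,-4)
river: ρ → (-4,2,4)
river: ρ → (4,6,-2)
river: ρ → (-2,6,4)
river: ρ → (4,2,-4)
closes: descent 0, river 6
min |a| on river = 2

2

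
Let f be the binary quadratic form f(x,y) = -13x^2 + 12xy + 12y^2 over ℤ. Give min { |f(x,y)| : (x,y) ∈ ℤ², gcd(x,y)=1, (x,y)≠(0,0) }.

river: ρ → (12,12,-13)
river: ρ → (-13,14,11)
river: ρ → (11,8,-16)
river: ρ → (-16,24,3)
river: ρ → (3,24,-16)
river: ρ → (-16,8,11)
river: ρ → (11,14,-13)
river: ρ → (-13,12,12)
closes: descent 0, river 8
min |a| on river = 3

3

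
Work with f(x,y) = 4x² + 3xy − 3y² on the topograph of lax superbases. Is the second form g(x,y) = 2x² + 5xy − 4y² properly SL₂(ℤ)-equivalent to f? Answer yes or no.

D₁ = 57, D₂ = 57
river cycle of f (length 6): (-3, 3, 4), (4, 5, -2), (-2, 7, 1), (1, 7, -2), (-2, 5, 4), (4, 3, -3)
river cycle of g (length 6): (-4, 3, 3), (3, 3, -4), (-4, 5, 2), (2, 7, -1), (-1, 7, 2), (2, 5, -4)
cycles differ ⇒ inequivalent

no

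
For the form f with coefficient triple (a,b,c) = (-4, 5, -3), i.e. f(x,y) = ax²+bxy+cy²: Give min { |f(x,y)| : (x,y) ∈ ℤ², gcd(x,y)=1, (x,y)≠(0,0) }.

translate: b→3 (≡-5 mod 8), so (4,-5,3)→(4,3,2)
flip: (4,3,2)→(2,-3,4)
translate: b→1 (≡-3 mod 4), so (2,-3,4)→(2,1,3)
reduced (well bottom): (2,1,3) with a≤c, −a<b≤a
well minimum |f| = |-2| = 2 (negative-definite)

2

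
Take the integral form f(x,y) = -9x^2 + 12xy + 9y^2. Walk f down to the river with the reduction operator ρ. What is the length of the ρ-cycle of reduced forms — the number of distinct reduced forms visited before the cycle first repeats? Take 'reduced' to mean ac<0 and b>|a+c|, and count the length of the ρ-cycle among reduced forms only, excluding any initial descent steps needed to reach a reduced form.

D = 468, ⌊√D⌋ = 21
river: ρ → (9,6,-12)
river: ρ → (-12,18,3)
river: ρ → (3,18,-12)
river: ρ → (-12,6,9)
river: ρ → (9,12,-9)
river: ρ → (-9,6,12)
river: ρ → (12,18,-3)
river: ρ → (-3,18,12)
river: ρ → (12,6,-9)
river: ρ → (-9,12,9)
ρ-cycle length = 10 (tail of 0 descent steps not counted)

10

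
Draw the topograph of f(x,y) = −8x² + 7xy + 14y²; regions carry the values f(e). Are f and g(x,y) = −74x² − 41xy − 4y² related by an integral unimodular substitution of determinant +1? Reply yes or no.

D₁ = 497, D₂ = 497
river cycle of f (length 14): (14, 21, -1), (-1, 21, 14), (14, 7, -8), (-8, 9, 13), (13, 17, -4), (-4, 15, 17), (17, 19, -2), (-2, 21, 7), (7, 21, -2), (-2, 19, 17), … (4 more)
river cycle of g (length 14): (-4, 17, 13), (13, 9, -8), (-8, 7, 14), (14, 21, -1), (-1, 21, 14), (14, 7, -8), (-8, 9, 13), (13, 17, -4), (-4, 15, 17), (17, 19, -2), … (4 more)
cycles coincide ⇒ equivalent

yes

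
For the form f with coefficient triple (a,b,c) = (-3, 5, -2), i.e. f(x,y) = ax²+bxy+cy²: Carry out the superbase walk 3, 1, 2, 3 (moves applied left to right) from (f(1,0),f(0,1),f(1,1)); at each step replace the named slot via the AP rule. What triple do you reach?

start (-3,-2,0) = (f(1,0),f(0,1),f(1,1))
replace slot 3: 2·((-3)+(-2)) − 0 = -10 → (-3,-2,-10)
replace slot 1: 2·((-2)+(-10)) − (-3) = -21 → (-21,-2,-10)
replace slot 2: 2·((-21)+(-10)) − (-2) = -60 → (-21,-60,-10)
replace slot 3: 2·((-21)+(-60)) − (-10) = -152 → (-21,-60,-152)

-21,-60,-152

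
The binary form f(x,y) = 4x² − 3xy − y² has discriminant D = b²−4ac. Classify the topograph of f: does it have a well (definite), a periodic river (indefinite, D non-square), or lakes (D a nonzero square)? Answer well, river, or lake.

D = b²−4ac = (-3)² − 4·4·(-1) = 25
D = 5² is a perfect square ⇒ form factors over ℤ ⇒ lakes

lake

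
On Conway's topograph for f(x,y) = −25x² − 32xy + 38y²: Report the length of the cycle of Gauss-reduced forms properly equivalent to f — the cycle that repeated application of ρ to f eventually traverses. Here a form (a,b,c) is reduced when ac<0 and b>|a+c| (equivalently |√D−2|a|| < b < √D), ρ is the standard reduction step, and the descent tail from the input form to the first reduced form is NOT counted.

D = 4824, ⌊√D⌋ = 69
descent: ρ → (38,32,-25)  [lands on river]
river: ρ → (-25,68,2)
river: ρ → (2,68,-25)
river: ρ → (-25,32,38)
river: ρ → (38,44,-19)
river: ρ → (-19,32,50)
river: ρ → (50,68,-1)
river: ρ → (-1,68,50)
river: ρ → (50,32,-19)
river: ρ → (-19,44,38)
ρ-cycle length = 10 (tail of 1 descent step not counted)

10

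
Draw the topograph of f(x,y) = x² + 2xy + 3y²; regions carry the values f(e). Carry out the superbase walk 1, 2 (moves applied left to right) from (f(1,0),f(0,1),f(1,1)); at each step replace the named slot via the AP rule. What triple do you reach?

start (1,3,6) = (f(1,0),f(0,1),f(1,1))
replace slot 1: 2·(3+6) − 1 = 17 → (17,3,6)
replace slot 2: 2·(17+6) − 3 = 43 → (17,43,6)

17,43,6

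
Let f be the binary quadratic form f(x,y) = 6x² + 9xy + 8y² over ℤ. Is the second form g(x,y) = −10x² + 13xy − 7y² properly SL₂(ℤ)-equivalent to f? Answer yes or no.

D₁ = -111, D₂ = -111
f: translate: b→-3 (≡9 mod 12), so (6,9,8)→(6,-3,5)
f: flip: (6,-3,5)→(5,3,6)
f: reduced (well bottom): (5,3,6) with a≤c, −a<b≤a
g is negative-definite; reduce −g:
−g: translate: b→7 (≡-13 mod 20), so (10,-13,7)→(10,7,4)
−g: flip: (10,7,4)→(4,-7,10)
−g: translate: b→1 (≡-7 mod 8), so (4,-7,10)→(4,1,7)
−g: reduced (well bottom): (4,1,7) with a≤c, −a<b≤a
flip sign back: reduced form of g is (-4,-1,-7)
reduced forms (5, 3, 6) vs (-4, -1, -7) ⇒ inequivalent

no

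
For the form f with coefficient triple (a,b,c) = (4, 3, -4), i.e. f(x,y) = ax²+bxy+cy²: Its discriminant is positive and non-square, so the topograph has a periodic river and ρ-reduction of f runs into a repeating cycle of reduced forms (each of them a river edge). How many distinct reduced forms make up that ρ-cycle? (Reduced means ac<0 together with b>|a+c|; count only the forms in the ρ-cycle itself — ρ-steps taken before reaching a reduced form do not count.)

D = 73, ⌊√D⌋ = 8
river: ρ → (-4,5,3)
river: ρ → (3,7,-2)
river: ρ → (-2,5,6)
river: ρ → (6,7,-1)
river: ρ → (-1,7,6)
river: ρ → (6,5,-2)
river: ρ → (-2,7,3)
river: ρ → (3,5,-4)
river: ρ → (-4,3,4)
river: ρ → (4,5,-3)
river: ρ → (-3,7,2)
river: ρ → (2,5,-6)
river: ρ → (-6,7,1)
river: ρ → (1,7,-6)
river: ρ → (-6,5,2)
river: ρ → (2,7,-3)
river: ρ → (-3,5,4)
river: ρ → (4,3,-4)
ρ-cycle length = 18 (tail of 0 descent steps not counted)

18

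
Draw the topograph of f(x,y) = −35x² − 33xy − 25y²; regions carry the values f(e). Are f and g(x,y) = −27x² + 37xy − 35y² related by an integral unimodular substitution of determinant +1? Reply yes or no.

D₁ = -2411, D₂ = -2411
f is negative-definite; reduce −f:
−f: flip: (35,33,25)→(25,-33,35)
−f: translate: b→17 (≡-33 mod 50), so (25,-33,35)→(25,17,27)
−f: reduced (well bottom): (25,17,27) with a≤c, −a<b≤a
flip sign back: reduced form of f is (-25,-17,-27)
g is negative-definite; reduce −g:
−g: translate: b→17 (≡-37 mod 54), so (27,-37,35)→(27,17,25)
−g: flip: (27,17,25)→(25,-17,27)
−g: reduced (well bottom): (25,-17,27) with a≤c, −a<b≤a
flip sign back: reduced form of g is (-25,17,-27)
reduced forms (-25, -17, -27) vs (-25, 17, -27) ⇒ inequivalent

no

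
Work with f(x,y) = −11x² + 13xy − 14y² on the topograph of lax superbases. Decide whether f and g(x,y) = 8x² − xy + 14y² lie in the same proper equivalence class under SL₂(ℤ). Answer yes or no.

D₁ = -447, D₂ = -447
f is negative-definite; reduce −f:
−f: translate: b→9 (≡-13 mod 22), so (11,-13,14)→(11,9,12)
−f: reduced (well bottom): (11,9,12) with a≤c, −a<b≤a
flip sign back: reduced form of f is (-11,-9,-12)
g: reduced (well bottom): (8,-1,14) with a≤c, −a<b≤a
reduced forms (-11, -9, -12) vs (8, -1, 14) ⇒ inequivalent

no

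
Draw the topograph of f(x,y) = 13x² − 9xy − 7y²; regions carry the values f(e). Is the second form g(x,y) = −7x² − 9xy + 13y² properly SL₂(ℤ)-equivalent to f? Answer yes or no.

D₁ = 445, D₂ = 445
river cycle of f (length 6): (-7, 9, 13), (13, 17, -3), (-3, 19, 7), (7, 9, -13), (-13, 17, 3), (3, 19, -7)
river cycle of g (length 6): (13, 9, -7), (-7, 19, 3), (3, 17, -13), (-13, 9, 7), (7, 19, -3), (-3, 17, 13)
cycles differ ⇒ inequivalent

no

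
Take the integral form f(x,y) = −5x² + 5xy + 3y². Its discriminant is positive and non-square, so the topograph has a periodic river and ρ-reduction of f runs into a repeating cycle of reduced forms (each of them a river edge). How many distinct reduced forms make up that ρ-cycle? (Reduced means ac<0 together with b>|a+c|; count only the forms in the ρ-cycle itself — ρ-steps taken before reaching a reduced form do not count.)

D = 85, ⌊√D⌋ = 9
river: ρ → (3,7,-3)
river: ρ → (-3,5,5)
river: ρ → (5,5,-3)
river: ρ → (-3,7,3)
river: ρ → (3,5,-5)
river: ρ → (-5,5,3)
ρ-cycle length = 6 (tail of 0 descent steps not counted)

6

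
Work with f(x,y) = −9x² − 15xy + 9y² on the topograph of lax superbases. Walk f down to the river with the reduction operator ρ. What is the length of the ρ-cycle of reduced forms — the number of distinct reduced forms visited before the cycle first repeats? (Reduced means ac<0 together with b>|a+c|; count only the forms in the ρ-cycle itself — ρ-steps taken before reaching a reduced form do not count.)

D = 549, ⌊√D⌋ = 23
descent: ρ → (9,15,-9)  [lands on river]
river: ρ → (-9,21,3)
river: ρ → (3,21,-9)
river: ρ → (-9,15,9)
river: ρ → (9,21,-3)
river: ρ → (-3,21,9)
ρ-cycle length = 6 (tail of 1 descent step not counted)

6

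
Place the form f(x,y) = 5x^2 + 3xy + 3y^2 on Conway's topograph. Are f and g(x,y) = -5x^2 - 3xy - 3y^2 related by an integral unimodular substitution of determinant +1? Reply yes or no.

D₁ = -51, D₂ = -51
f: flip: (5,3,3)→(3,-3,5)
f: translate: b→3 (≡-3 mod 6), so (3,-3,5)→(3,3,5)
f: reduced (well bottom): (3,3,5) with a≤c, −a<b≤a
g is negative-definite; reduce −g:
−g: flip: (5,3,3)→(3,-3,5)
−g: translate: b→3 (≡-3 mod 6), so (3,-3,5)→(3,3,5)
−g: reduced (well bottom): (3,3,5) with a≤c, −a<b≤a
flip sign back: reduced form of g is (-3,-3,-5)
reduced forms (3, 3, 5) vs (-3, -3, -5) ⇒ inequivalent

no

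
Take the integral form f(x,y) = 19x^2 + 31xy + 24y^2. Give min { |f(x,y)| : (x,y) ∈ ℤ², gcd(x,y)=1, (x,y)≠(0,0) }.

translate: b→-7 (≡31 mod 38), so (19,31,24)→(19,-7,12)
flip: (19,-7,12)→(12,7,19)
reduced (well bottom): (12,7,19) with a≤c, −a<b≤a
well minimum = a = 12

12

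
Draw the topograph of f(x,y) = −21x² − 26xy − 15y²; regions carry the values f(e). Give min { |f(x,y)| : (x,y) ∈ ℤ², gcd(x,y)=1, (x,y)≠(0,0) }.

translate: b→-16 (≡26 mod 42), so (21,26,15)→(21,-16,10)
flip: (21,-16,10)→(10,16,21)
translate: b→-4 (≡16 mod 20), so (10,16,21)→(10,-4,15)
reduced (well bottom): (10,-4,15) with a≤c, −a<b≤a
well minimum |f| = |-10| = 10 (negative-definite)

10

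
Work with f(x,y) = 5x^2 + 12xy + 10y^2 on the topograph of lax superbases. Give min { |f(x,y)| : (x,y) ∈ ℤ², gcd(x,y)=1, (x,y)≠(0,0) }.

translate: b→2 (≡12 mod 10), so (5,12,10)→(5,2,3)
flip: (5,2,3)→(3,-2,5)
reduced (well bottom): (3,-2,5) with a≤c, −a<b≤a
well minimum = a = 3

3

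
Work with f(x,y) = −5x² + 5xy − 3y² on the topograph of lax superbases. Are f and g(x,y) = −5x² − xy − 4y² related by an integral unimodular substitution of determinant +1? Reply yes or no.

D₁ = -35, D₂ = -79
discriminants differ ⇒ not SL₂(ℤ)-equivalent

no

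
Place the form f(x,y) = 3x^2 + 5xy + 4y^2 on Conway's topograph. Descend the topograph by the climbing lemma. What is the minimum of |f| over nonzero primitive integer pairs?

translate: b→-1 (≡5 mod 6), so (3,5,4)→(3,-1,2)
flip: (3,-1,2)→(2,1,3)
reduced (well bottom): (2,1,3) with a≤c, −a<b≤a
well minimum = a = 2

2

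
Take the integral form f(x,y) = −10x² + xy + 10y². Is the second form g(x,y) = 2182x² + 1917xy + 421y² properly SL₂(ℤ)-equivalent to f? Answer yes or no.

D₁ = 401, D₂ = 401
river cycle of f (length 6): (10, 19, -1), (-1, 19, 10), (10, 1, -10), (-10, 19, 1), (1, 19, -10), (-10, 1, 10)
river cycle of g (length 6): (1, 19, -10), (-10, 1, 10), (10, 19, -1), (-1, 19, 10), (10, 1, -10), (-10, 19, 1)
cycles coincide ⇒ equivalent

yes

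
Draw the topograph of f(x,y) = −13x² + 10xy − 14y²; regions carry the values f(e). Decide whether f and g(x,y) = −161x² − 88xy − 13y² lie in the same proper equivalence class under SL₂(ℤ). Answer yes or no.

D₁ = -628, D₂ = -628
f is negative-definite; reduce −f:
−f: reduced (well bottom): (13,-10,14) with a≤c, −a<b≤a
flip sign back: reduced form of f is (-13,10,-14)
g is negative-definite; reduce −g:
−g: flip: (161,88,13)→(13,-88,161)
−g: translate: b→-10 (≡-88 mod 26), so (13,-88,161)→(13,-10,14)
−g: reduced (well bottom): (13,-10,14) with a≤c, −a<b≤a
flip sign back: reduced form of g is (-13,10,-14)
reduced forms (-13, 10, -14) vs (-13, 10, -14) ⇒ equivalent

yes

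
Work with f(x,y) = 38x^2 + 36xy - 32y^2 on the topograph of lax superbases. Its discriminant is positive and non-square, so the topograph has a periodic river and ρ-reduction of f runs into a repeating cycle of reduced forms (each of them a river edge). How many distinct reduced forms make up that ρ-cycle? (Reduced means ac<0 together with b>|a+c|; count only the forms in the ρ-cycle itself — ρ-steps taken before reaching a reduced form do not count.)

D = 6160, ⌊√D⌋ = 78
river: ρ → (-32,28,42)
river: ρ → (42,56,-18)
river: ρ → (-18,52,48)
river: ρ → (48,44,-22)
river: ρ → (-22,44,48)
river: ρ → (48,52,-18)
river: ρ → (-18,56,42)
river: ρ → (42,28,-32)
river: ρ → (-32,36,38)
river: ρ → (38,40,-30)
river: ρ → (-30,20,48)
river: ρ → (48,76,-2)
river: ρ → (-2,76,48)
river: ρ → (48,20,-30)
river: ρ → (-30,40,38)
river: ρ → (38,36,-32)
ρ-cycle length = 16 (tail of 0 descent steps not counted)

16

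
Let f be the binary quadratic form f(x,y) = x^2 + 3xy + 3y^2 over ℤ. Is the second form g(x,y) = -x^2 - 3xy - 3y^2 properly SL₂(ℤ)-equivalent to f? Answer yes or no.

D₁ = -3, D₂ = -3
f: translate: b→1 (≡3 mod 2), so (1,3,3)→(1,1,1)
f: reduced (well bottom): (1,1,1) with a≤c, −a<b≤a
g is negative-definite; reduce −g:
−g: translate: b→1 (≡3 mod 2), so (1,3,3)→(1,1,1)
−g: reduced (well bottom): (1,1,1) with a≤c, −a<b≤a
flip sign back: reduced form of g is (-1,-1,-1)
reduced forms (1, 1, 1) vs (-1, -1, -1) ⇒ inequivalent

no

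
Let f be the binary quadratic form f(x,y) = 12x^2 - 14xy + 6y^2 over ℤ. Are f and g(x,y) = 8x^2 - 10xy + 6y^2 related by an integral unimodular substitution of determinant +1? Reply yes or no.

D₁ = -92, D₂ = -92
f: translate: b→10 (≡-14 mod 24), so (12,-14,6)→(12,10,4)
f: flip: (12,10,4)→(4,-10,12)
f: translate: b→-2 (≡-10 mod 8), so (4,-10,12)→(4,-2,6)
f: reduced (well bottom): (4,-2,6) with a≤c, −a<b≤a
g: translate: b→6 (≡-10 mod 16), so (8,-10,6)→(8,6,4)
g: flip: (8,6,4)→(4,-6,8)
g: translate: b→2 (≡-6 mod 8), so (4,-6,8)→(4,2,6)
g: reduced (well bottom): (4,2,6) with a≤c, −a<b≤a
reduced forms (4, -2, 6) vs (4, 2, 6) ⇒ inequivalent

no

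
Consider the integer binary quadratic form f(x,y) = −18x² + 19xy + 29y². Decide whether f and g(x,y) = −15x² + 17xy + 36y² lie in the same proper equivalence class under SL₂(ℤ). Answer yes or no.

D₁ = 2449, D₂ = 2449
river cycle of f (length 64): (29, 39, -8), (-8, 41, 24), (24, 7, -25), (-25, 43, 6), (6, 41, -32), (-32, 23, 15), (15, 37, -18), (-18, 35, 17), (17, 33, -20), (-20, 47, 3), … (54 more)
river cycle of g (length 64): (-15, 47, 4), (4, 49, -3), (-3, 47, 20), (20, 33, -17), (-17, 35, 18), (18, 37, -15), (-15, 23, 32), (32, 41, -6), (-6, 43, 25), (25, 7, -24), … (54 more)
cycles differ ⇒ inequivalent

no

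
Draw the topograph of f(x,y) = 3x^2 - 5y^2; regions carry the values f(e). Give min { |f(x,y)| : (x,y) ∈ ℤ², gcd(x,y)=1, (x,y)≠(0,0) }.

descent: ρ → (-5,0,3)
descent: ρ → (3,6,-2)  [lands on river]
river: ρ → (-2,6,3)
closes: descent 2, river 2
min |a| on river = 2

2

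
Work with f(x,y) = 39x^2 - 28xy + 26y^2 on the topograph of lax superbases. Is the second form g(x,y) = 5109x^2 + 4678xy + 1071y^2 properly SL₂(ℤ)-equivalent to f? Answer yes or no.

D₁ = -3272, D₂ = -3272
f: flip: (39,-28,26)→(26,28,39)
f: translate: b→-24 (≡28 mod 52), so (26,28,39)→(26,-24,37)
f: reduced (well bottom): (26,-24,37) with a≤c, −a<b≤a
g: flip: (5109,4678,1071)→(1071,-4678,5109)
g: translate: b→-394 (≡-4678 mod 2142), so (1071,-4678,5109)→(1071,-394,37)
g: flip: (1071,-394,37)→(37,394,1071)
g: translate: b→24 (≡394 mod 74), so (37,394,1071)→(37,24,26)
g: flip: (37,24,26)→(26,-24,37)
g: reduced (well bottom): (26,-24,37) with a≤c, −a<b≤a
reduced forms (26, -24, 37) vs (26, -24, 37) ⇒ equivalent

yes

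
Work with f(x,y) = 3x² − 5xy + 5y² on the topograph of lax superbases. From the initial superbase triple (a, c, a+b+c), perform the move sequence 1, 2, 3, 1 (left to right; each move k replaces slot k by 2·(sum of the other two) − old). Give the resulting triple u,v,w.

start (3,5,3) = (f(1,0),f(0,1),f(1,1))
replace slot 1: 2·(5+3) − 3 = 13 → (13,5,3)
replace slot 2: 2·(13+3) − 5 = 27 → (13,27,3)
replace slot 3: 2·(13+27) − 3 = 77 → (13,27,77)
replace slot 1: 2·(27+77) − 13 = 195 → (195,27,77)

195,27,77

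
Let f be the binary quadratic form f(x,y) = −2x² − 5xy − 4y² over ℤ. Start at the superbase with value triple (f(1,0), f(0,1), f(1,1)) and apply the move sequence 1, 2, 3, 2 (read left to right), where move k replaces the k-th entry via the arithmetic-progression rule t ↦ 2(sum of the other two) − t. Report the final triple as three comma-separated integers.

start (-2,-4,-11) = (f(1,0),f(0,1),f(1,1))
replace slot 1: 2·((-4)+(-11)) − (-2) = -28 → (-28,-4,-11)
replace slot 2: 2·((-28)+(-11)) − (-4) = -74 → (-28,-74,-11)
replace slot 3: 2·((-28)+(-74)) − (-11) = -193 → (-28,-74,-193)
replace slot 2: 2·((-28)+(-193)) − (-74) = -368 → (-28,-368,-193)

-28,-368,-193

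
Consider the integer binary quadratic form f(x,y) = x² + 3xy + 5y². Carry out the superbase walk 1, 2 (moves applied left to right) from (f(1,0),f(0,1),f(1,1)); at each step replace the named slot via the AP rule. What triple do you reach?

start (1,5,9) = (f(1,0),f(0,1),f(1,1))
replace slot 1: 2·(5+9) − 1 = 27 → (27,5,9)
replace slot 2: 2·(27+9) − 5 = 67 → (27,67,9)

27,67,9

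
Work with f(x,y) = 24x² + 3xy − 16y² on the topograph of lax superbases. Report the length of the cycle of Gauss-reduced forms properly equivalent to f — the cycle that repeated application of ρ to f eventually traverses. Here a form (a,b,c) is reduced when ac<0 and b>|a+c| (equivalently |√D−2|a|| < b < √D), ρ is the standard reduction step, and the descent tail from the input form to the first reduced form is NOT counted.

D = 1545, ⌊√D⌋ = 39
descent: ρ → (-16,29,11)  [lands on river]
river: ρ → (11,37,-4)
river: ρ → (-4,35,20)
river: ρ → (20,5,-19)
river: ρ → (-19,33,6)
river: ρ → (6,39,-1)
river: ρ → (-1,39,6)
river: ρ → (6,33,-19)
river: ρ → (-19,5,20)
river: ρ → (20,35,-4)
river: ρ → (-4,37,11)
river: ρ → (11,29,-16)
river: ρ → (-16,35,5)
river: ρ → (5,35,-16)
ρ-cycle length = 14 (tail of 1 descent step not counted)

14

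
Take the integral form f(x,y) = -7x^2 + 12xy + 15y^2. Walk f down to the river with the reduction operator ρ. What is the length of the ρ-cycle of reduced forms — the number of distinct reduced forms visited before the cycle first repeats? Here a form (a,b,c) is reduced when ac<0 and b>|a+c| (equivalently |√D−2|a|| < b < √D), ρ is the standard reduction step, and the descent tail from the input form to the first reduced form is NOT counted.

D = 564, ⌊√D⌋ = 23
river: ρ → (15,18,-4)
river: ρ → (-4,22,5)
river: ρ → (5,18,-12)
river: ρ → (-12,6,11)
river: ρ → (11,16,-7)
river: ρ → (-7,12,15)
ρ-cycle length = 6 (tail of 0 descent steps not counted)

6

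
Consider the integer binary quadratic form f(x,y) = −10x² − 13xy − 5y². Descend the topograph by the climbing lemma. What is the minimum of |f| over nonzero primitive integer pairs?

translate: b→-7 (≡13 mod 20), so (10,13,5)→(10,-7,2)
flip: (10,-7,2)→(2,7,10)
translate: b→-1 (≡7 mod 4), so (2,7,10)→(2,-1,4)
reduced (well bottom): (2,-1,4) with a≤c, −a<b≤a
well minimum |f| = |-2| = 2 (negative-definite)

2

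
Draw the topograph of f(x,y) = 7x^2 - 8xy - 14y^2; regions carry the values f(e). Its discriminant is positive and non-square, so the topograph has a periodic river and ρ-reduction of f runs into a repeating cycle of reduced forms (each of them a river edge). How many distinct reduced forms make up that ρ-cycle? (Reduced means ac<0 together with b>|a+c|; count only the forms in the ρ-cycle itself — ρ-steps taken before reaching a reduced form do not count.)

D = 456, ⌊√D⌋ = 21
descent: ρ → (-14,8,7)  [lands on river]
river: ρ → (7,20,-2)
river: ρ → (-2,20,7)
river: ρ → (7,8,-14)
river: ρ → (-14,20,1)
river: ρ → (1,20,-14)
ρ-cycle length = 6 (tail of 1 descent step not counted)

6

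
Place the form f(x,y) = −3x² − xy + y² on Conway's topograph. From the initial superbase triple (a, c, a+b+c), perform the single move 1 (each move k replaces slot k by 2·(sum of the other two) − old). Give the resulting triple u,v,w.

start (-3,1,-3) = (f(1,0),f(0,1),f(1,1))
replace slot 1: 2·(1+(-3)) − (-3) = -1 → (-1,1,-3)

-1,1,-3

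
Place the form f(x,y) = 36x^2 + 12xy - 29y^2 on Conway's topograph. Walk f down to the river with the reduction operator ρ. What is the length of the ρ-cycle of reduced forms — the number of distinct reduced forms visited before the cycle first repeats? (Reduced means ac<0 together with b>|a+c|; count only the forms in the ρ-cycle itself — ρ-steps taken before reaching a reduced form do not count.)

D = 4320, ⌊√D⌋ = 65
river: ρ → (-29,46,19)
river: ρ → (19,30,-45)
river: ρ → (-45,60,4)
river: ρ → (4,60,-45)
river: ρ → (-45,30,19)
river: ρ → (19,46,-29)
river: ρ → (-29,12,36)
river: ρ → (36,60,-5)
river: ρ → (-5,60,36)
river: ρ → (36,12,-29)
ρ-cycle length = 10 (tail of 0 descent steps not counted)

10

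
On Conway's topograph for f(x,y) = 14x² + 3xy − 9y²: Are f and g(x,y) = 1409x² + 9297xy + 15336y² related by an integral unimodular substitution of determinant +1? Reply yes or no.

D₁ = 513, D₂ = 513
river cycle of f (length 16): (-9, 15, 8), (8, 17, -7), (-7, 11, 14), (14, 17, -4), (-4, 15, 18), (18, 21, -1), (-1, 21, 18), (18, 15, -4), (-4, 17, 14), (14, 11, -7), … (6 more)
river cycle of g (length 16): (-9, 15, 8), (8, 17, -7), (-7, 11, 14), (14, 17, -4), (-4, 15, 18), (18, 21, -1), (-1, 21, 18), (18, 15, -4), (-4, 17, 14), (14, 11, -7), … (6 more)
cycles coincide ⇒ equivalent

yes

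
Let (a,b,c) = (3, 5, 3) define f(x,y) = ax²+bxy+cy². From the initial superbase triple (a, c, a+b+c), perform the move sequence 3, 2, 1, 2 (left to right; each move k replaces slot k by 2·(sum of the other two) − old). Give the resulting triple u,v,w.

start (3,3,11) = (f(1,0),f(0,1),f(1,1))
replace slot 3: 2·(3+3) − 11 = 1 → (3,3,1)
replace slot 2: 2·(3+1) − 3 = 5 → (3,5,1)
replace slot 1: 2·(5+1) − 3 = 9 → (9,5,1)
replace slot 2: 2·(9+1) − 5 = 15 → (9,15,1)

9,15,1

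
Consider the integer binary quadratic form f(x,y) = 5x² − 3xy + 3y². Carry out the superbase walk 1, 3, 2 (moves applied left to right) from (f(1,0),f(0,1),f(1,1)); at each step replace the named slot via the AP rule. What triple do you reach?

start (5,3,5) = (f(1,0),f(0,1),f(1,1))
replace slot 1: 2·(3+5) − 5 = 11 → (11,3,5)
replace slot 3: 2·(11+3) − 5 = 23 → (11,3,23)
replace slot 2: 2·(11+23) − 3 = 65 → (11,65,23)

11,65,23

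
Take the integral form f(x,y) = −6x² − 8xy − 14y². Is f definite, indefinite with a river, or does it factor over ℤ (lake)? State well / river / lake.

D = b²−4ac = (-8)² − 4·(-6)·(-14) = -272
D < 0 ⇒ definite ⇒ every region one sign ⇒ single well

well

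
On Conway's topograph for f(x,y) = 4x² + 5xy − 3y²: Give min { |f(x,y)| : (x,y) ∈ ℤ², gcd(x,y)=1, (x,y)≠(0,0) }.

river: ρ → (-3,7,2)
river: ρ → (2,5,-6)
river: ρ → (-6,7,1)
river: ρ → (1,7,-6)
river: ρ → (-6,5,2)
river: ρ → (2,7,-3)
river: ρ → (-3,5,4)
river: ρ → (4,3,-4)
river: ρ → (-4,5,3)
river: ρ → (3,7,-2)
river: ρ → (-2,5,6)
river: ρ → (6,7,-1)
river: ρ → (-1,7,6)
river: ρ → (6,5,-2)
river: ρ → (-2,7,3)
river: ρ → (3,5,-4)
river: ρ → (-4,3,4)
river: ρ → (4,5,-3)
closes: descent 0, river 18
min |a| on river = 1

1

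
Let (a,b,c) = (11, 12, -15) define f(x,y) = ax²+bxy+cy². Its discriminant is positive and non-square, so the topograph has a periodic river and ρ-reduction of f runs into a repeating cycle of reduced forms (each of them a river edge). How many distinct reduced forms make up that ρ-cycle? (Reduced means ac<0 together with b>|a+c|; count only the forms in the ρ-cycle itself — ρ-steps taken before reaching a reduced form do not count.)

D = 804, ⌊√D⌋ = 28
river: ρ → (-15,18,8)
river: ρ → (8,14,-19)
river: ρ → (-19,24,3)
river: ρ → (3,24,-19)
river: ρ → (-19,14,8)
river: ρ → (8,18,-15)
river: ρ → (-15,12,11)
river: ρ → (11,10,-16)
river: ρ → (-16,22,5)
river: ρ → (5,28,-1)
river: ρ → (-1,28,5)
river: ρ → (5,22,-16)
river: ρ → (-16,10,11)
river: ρ → (11,12,-15)
ρ-cycle length = 14 (tail of 0 descent steps not counted)

14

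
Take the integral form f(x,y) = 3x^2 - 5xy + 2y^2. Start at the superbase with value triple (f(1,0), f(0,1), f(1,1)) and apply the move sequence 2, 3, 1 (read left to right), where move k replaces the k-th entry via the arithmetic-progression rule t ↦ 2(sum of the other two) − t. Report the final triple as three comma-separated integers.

start (3,2,0) = (f(1,0),f(0,1),f(1,1))
replace slot 2: 2·(3+0) − 2 = 4 → (3,4,0)
replace slot 3: 2·(3+4) − 0 = 14 → (3,4,14)
replace slot 1: 2·(4+14) − 3 = 33 → (33,4,14)

33,4,14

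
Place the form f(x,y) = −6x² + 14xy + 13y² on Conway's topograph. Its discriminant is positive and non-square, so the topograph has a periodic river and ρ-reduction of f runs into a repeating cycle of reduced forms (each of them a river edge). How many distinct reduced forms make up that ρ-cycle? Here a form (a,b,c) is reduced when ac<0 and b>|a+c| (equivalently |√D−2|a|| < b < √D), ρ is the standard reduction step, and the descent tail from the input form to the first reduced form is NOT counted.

D = 508, ⌊√D⌋ = 22
river: ρ → (13,12,-7)
river: ρ → (-7,16,9)
river: ρ → (9,20,-3)
river: ρ → (-3,22,2)
river: ρ → (2,22,-3)
river: ρ → (-3,20,9)
river: ρ → (9,16,-7)
river: ρ → (-7,12,13)
river: ρ → (13,14,-6)
river: ρ → (-6,22,1)
river: ρ → (1,22,-6)
river: ρ → (-6,14,13)
ρ-cycle length = 12 (tail of 0 descent steps not counted)

12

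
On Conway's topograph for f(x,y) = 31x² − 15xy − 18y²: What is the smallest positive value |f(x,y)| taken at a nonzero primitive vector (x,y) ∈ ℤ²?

descent: ρ → (-18,15,31)  [lands on river]
river: ρ → (31,47,-2)
river: ρ → (-2,49,7)
river: ρ → (7,49,-2)
river: ρ → (-2,47,31)
river: ρ → (31,15,-18)
river: ρ → (-18,21,28)
river: ρ → (28,35,-11)
river: ρ → (-11,31,34)
river: ρ → (34,37,-8)
river: ρ → (-8,43,19)
river: ρ → (19,33,-18)
river: ρ → (-18,39,13)
river: ρ → (13,39,-18)
river: ρ → (-18,33,19)
river: ρ → (19,43,-8)
river: ρ → (-8,37,34)
river: ρ → (34,31,-11)
river: ρ → (-11,35,28)
river: ρ → (28,21,-18)
closes: descent 1, river 20
min |a| on river = 2

2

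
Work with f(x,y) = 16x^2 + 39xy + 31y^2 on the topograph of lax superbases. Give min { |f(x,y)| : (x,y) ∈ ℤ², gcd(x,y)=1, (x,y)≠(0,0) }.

translate: b→7 (≡39 mod 32), so (16,39,31)→(16,7,8)
flip: (16,7,8)→(8,-7,16)
reduced (well bottom): (8,-7,16) with a≤c, −a<b≤a
well minimum = a = 8

8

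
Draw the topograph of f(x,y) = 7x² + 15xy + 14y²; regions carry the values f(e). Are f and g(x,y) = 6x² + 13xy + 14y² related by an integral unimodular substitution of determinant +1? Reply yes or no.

D₁ = -167, D₂ = -167
f: translate: b→1 (≡15 mod 14), so (7,15,14)→(7,1,6)
f: flip: (7,1,6)→(6,-1,7)
f: reduced (well bottom): (6,-1,7) with a≤c, −a<b≤a
g: translate: b→1 (≡13 mod 12), so (6,13,14)→(6,1,7)
g: reduced (well bottom): (6,1,7) with a≤c, −a<b≤a
reduced forms (6, -1, 7) vs (6, 1, 7) ⇒ inequivalent

no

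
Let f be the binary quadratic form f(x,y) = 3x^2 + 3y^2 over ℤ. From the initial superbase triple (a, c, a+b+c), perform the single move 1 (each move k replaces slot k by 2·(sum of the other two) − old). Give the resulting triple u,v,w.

start (3,3,6) = (f(1,0),f(0,1),f(1,1))
replace slot 1: 2·(3+6) − 3 = 15 → (15,3,6)

15,3,6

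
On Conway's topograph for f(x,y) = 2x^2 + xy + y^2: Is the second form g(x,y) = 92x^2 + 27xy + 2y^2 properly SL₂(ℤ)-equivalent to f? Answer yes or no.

D₁ = -7, D₂ = -7
f: flip: (2,1,1)→(1,-1,2)
f: translate: b→1 (≡-1 mod 2), so (1,-1,2)→(1,1,2)
f: reduced (well bottom): (1,1,2) with a≤c, −a<b≤a
g: flip: (92,27,2)→(2,-27,92)
g: translate: b→1 (≡-27 mod 4), so (2,-27,92)→(2,1,1)
g: flip: (2,1,1)→(1,-1,2)
g: translate: b→1 (≡-1 mod 2), so (1,-1,2)→(1,1,2)
g: reduced (well bottom): (1,1,2) with a≤c, −a<b≤a
reduced forms (1, 1, 2) vs (1, 1, 2) ⇒ equivalent

yes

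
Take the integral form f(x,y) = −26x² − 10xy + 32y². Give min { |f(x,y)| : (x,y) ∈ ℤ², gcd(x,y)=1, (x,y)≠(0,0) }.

descent: ρ → (32,10,-26)  [lands on river]
river: ρ → (-26,42,16)
river: ρ → (16,54,-8)
river: ρ → (-8,58,2)
river: ρ → (2,58,-8)
river: ρ → (-8,54,16)
river: ρ → (16,42,-26)
river: ρ → (-26,10,32)
river: ρ → (32,54,-4)
river: ρ → (-4,58,4)
river: ρ → (4,54,-32)
river: ρ → (-32,10,26)
river: ρ → (26,42,-16)
river: ρ → (-16,54,8)
river: ρ → (8,58,-2)
river: ρ → (-2,58,8)
river: ρ → (8,54,-16)
river: ρ → (-16,42,26)
river: ρ → (26,10,-32)
river: ρ → (-32,54,4)
river: ρ → (4,58,-4)
river: ρ → (-4,54,32)
closes: descent 1, river 22
min |a| on river = 2

2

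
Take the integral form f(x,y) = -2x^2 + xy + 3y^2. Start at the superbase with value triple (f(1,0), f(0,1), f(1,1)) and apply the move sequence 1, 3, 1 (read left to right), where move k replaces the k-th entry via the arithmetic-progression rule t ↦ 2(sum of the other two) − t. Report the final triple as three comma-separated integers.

start (-2,3,2) = (f(1,0),f(0,1),f(1,1))
replace slot 1: 2·(3+2) − (-2) = 12 → (12,3,2)
replace slot 3: 2·(12+3) − 2 = 28 → (12,3,28)
replace slot 1: 2·(3+28) − 12 = 50 → (50,3,28)

50,3,28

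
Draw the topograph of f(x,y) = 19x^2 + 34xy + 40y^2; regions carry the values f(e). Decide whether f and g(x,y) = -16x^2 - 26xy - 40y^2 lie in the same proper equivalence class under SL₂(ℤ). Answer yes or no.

D₁ = -1884, D₂ = -1884
f: translate: b→-4 (≡34 mod 38), so (19,34,40)→(19,-4,25)
f: reduced (well bottom): (19,-4,25) with a≤c, −a<b≤a
g is negative-definite; reduce −g:
−g: translate: b→-6 (≡26 mod 32), so (16,26,40)→(16,-6,30)
−g: reduced (well bottom): (16,-6,30) with a≤c, −a<b≤a
flip sign back: reduced form of g is (-16,6,-30)
reduced forms (19, -4, 25) vs (-16, 6, -30) ⇒ inequivalent

no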